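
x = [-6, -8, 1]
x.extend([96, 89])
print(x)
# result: [-6, -8, 1, 96, 89]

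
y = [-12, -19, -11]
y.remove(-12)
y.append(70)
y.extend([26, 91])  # [-19, -11, 70, 26, 91]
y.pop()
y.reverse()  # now [26, 70, -11, -19]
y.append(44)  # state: [26, 70, -11, -19, 44]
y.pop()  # 44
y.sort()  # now [-19, -11, 26, 70]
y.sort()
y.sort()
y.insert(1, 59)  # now [-19, 59, -11, 26, 70]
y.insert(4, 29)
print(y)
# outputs [-19, 59, -11, 26, 29, 70]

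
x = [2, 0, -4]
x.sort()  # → [-4, 0, 2]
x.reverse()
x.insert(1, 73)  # [2, 73, 0, -4]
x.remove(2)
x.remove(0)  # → [73, -4]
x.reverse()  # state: [-4, 73]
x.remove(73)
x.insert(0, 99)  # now [99, -4]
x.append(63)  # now [99, -4, 63]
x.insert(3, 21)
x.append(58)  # [99, -4, 63, 21, 58]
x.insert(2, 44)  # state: [99, -4, 44, 63, 21, 58]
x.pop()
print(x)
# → [99, -4, 44, 63, 21]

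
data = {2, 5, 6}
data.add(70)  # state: {2, 5, 6, 70}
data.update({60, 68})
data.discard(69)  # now {2, 5, 6, 60, 68, 70}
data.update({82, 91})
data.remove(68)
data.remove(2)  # {5, 6, 60, 70, 82, 91}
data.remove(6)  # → {5, 60, 70, 82, 91}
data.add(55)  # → {5, 55, 60, 70, 82, 91}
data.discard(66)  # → {5, 55, 60, 70, 82, 91}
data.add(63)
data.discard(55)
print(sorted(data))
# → [5, 60, 63, 70, 82, 91]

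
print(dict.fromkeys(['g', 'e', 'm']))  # {'g': None, 'e': None, 'm': None}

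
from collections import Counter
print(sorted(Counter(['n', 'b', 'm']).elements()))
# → ['b', 'm', 'n']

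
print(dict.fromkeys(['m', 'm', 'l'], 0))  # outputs {'m': 0, 'l': 0}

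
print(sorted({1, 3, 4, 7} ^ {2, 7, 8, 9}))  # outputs [1, 2, 3, 4, 8, 9]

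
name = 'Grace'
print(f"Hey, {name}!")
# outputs Hey, Grace!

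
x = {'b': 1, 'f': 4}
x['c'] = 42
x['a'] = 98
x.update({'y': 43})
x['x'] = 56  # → {'b': 1, 'f': 4, 'c': 42, 'a': 98, 'y': 43, 'x': 56}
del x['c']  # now {'b': 1, 'f': 4, 'a': 98, 'y': 43, 'x': 56}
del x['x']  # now {'b': 1, 'f': 4, 'a': 98, 'y': 43}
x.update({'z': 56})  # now {'b': 1, 'f': 4, 'a': 98, 'y': 43, 'z': 56}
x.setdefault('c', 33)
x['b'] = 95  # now {'b': 95, 'f': 4, 'a': 98, 'y': 43, 'z': 56, 'c': 33}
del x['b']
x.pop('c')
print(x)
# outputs {'f': 4, 'a': 98, 'y': 43, 'z': 56}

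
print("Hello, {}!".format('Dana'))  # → Hello, Dana!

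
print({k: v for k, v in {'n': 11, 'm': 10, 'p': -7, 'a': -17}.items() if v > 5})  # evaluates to {'n': 11, 'm': 10}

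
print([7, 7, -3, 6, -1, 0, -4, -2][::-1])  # [-2, -4, 0, -1, 6, -3, 7, 7]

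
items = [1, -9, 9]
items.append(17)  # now [1, -9, 9, 17]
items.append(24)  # [1, -9, 9, 17, 24]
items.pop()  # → 24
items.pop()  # 17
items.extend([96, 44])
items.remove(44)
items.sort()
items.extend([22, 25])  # [-9, 1, 9, 96, 22, 25]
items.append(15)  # [-9, 1, 9, 96, 22, 25, 15]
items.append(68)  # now [-9, 1, 9, 96, 22, 25, 15, 68]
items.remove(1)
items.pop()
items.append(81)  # [-9, 9, 96, 22, 25, 15, 81]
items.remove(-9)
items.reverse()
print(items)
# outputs [81, 15, 25, 22, 96, 9]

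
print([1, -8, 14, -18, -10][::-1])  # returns [-10, -18, 14, -8, 1]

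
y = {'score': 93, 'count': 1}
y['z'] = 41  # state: {'score': 93, 'count': 1, 'z': 41}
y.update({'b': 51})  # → {'score': 93, 'count': 1, 'z': 41, 'b': 51}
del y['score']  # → {'count': 1, 'z': 41, 'b': 51}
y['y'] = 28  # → {'count': 1, 'z': 41, 'b': 51, 'y': 28}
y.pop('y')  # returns 28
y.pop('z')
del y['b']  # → {'count': 1}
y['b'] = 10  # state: {'count': 1, 'b': 10}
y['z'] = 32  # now {'count': 1, 'b': 10, 'z': 32}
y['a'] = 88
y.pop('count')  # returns 1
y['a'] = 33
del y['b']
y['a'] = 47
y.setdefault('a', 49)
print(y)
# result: {'z': 32, 'a': 47}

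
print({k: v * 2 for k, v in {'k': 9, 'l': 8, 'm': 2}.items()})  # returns {'k': 18, 'l': 16, 'm': 4}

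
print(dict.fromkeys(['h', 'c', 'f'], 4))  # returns {'h': 4, 'c': 4, 'f': 4}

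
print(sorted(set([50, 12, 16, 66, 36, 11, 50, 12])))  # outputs [11, 12, 16, 36, 50, 66]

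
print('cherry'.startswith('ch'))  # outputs True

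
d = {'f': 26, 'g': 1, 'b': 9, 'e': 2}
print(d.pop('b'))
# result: 9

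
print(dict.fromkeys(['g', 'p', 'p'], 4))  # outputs {'g': 4, 'p': 4}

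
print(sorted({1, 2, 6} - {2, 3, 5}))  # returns [1, 6]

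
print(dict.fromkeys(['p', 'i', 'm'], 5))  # {'p': 5, 'i': 5, 'm': 5}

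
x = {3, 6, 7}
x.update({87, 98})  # {3, 6, 7, 87, 98}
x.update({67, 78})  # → {3, 6, 7, 67, 78, 87, 98}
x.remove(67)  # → {3, 6, 7, 78, 87, 98}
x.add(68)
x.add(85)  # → {3, 6, 7, 68, 78, 85, 87, 98}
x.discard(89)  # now {3, 6, 7, 68, 78, 85, 87, 98}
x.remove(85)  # {3, 6, 7, 68, 78, 87, 98}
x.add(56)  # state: {3, 6, 7, 56, 68, 78, 87, 98}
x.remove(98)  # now {3, 6, 7, 56, 68, 78, 87}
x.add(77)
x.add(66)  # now {3, 6, 7, 56, 66, 68, 77, 78, 87}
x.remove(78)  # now {3, 6, 7, 56, 66, 68, 77, 87}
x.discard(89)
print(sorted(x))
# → [3, 6, 7, 56, 66, 68, 77, 87]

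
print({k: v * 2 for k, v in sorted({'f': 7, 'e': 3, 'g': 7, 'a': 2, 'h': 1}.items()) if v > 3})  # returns {'f': 14, 'g': 14}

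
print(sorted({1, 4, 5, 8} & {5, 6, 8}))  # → [5, 8]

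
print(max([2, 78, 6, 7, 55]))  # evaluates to 78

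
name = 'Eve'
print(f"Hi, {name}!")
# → Hi, Eve!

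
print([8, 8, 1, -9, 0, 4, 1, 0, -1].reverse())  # None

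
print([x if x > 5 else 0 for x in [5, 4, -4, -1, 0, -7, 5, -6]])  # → [0, 0, 0, 0, 0, 0, 0, 0]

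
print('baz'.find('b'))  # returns 0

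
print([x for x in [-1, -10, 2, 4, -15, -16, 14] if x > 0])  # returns [2, 4, 14]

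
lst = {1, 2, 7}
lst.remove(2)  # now {1, 7}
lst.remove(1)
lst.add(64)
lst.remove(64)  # {7}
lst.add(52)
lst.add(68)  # {7, 52, 68}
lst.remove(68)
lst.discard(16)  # {7, 52}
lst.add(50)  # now {7, 50, 52}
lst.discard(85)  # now {7, 50, 52}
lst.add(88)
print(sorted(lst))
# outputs [7, 50, 52, 88]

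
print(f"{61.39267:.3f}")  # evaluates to 61.393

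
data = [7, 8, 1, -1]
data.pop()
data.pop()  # 1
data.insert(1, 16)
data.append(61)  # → [7, 16, 8, 61]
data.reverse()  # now [61, 8, 16, 7]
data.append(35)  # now [61, 8, 16, 7, 35]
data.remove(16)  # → [61, 8, 7, 35]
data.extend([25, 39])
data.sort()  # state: [7, 8, 25, 35, 39, 61]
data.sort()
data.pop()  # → 61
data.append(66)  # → [7, 8, 25, 35, 39, 66]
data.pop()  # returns 66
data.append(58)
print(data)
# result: [7, 8, 25, 35, 39, 58]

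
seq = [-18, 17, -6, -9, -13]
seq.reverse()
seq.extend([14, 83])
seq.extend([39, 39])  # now [-13, -9, -6, 17, -18, 14, 83, 39, 39]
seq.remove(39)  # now [-13, -9, -6, 17, -18, 14, 83, 39]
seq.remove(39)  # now [-13, -9, -6, 17, -18, 14, 83]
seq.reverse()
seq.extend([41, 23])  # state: [83, 14, -18, 17, -6, -9, -13, 41, 23]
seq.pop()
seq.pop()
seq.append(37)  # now [83, 14, -18, 17, -6, -9, -13, 37]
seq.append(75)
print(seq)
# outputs [83, 14, -18, 17, -6, -9, -13, 37, 75]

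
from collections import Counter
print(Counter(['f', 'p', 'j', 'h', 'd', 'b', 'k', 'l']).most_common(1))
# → [('f', 1)]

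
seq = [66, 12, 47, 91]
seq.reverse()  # [91, 47, 12, 66]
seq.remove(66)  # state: [91, 47, 12]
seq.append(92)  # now [91, 47, 12, 92]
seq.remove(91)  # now [47, 12, 92]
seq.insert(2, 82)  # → [47, 12, 82, 92]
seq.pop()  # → 92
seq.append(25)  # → [47, 12, 82, 25]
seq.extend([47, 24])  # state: [47, 12, 82, 25, 47, 24]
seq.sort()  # [12, 24, 25, 47, 47, 82]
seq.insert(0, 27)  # [27, 12, 24, 25, 47, 47, 82]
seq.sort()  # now [12, 24, 25, 27, 47, 47, 82]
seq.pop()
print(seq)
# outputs [12, 24, 25, 27, 47, 47]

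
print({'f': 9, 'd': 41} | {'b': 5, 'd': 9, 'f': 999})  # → {'f': 999, 'd': 9, 'b': 5}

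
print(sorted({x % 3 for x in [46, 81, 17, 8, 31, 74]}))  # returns [0, 1, 2]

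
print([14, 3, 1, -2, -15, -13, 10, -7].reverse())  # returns None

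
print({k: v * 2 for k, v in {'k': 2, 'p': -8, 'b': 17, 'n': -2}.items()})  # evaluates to {'k': 4, 'p': -16, 'b': 34, 'n': -4}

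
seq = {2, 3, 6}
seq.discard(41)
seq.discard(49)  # {2, 3, 6}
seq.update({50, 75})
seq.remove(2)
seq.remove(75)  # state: {3, 6, 50}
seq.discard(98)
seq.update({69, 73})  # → {3, 6, 50, 69, 73}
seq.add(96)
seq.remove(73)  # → {3, 6, 50, 69, 96}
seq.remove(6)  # {3, 50, 69, 96}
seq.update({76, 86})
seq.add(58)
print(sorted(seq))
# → [3, 50, 58, 69, 76, 86, 96]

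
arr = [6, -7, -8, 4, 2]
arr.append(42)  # [6, -7, -8, 4, 2, 42]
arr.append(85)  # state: [6, -7, -8, 4, 2, 42, 85]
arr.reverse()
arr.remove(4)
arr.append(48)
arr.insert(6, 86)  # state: [85, 42, 2, -8, -7, 6, 86, 48]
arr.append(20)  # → [85, 42, 2, -8, -7, 6, 86, 48, 20]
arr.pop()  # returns 20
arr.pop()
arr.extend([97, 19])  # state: [85, 42, 2, -8, -7, 6, 86, 97, 19]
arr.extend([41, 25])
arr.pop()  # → 25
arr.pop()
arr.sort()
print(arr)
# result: [-8, -7, 2, 6, 19, 42, 85, 86, 97]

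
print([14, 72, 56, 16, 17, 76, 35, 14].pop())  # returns 14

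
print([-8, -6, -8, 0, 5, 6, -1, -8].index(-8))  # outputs 0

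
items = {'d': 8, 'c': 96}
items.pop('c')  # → 96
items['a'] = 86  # {'d': 8, 'a': 86}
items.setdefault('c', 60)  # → 60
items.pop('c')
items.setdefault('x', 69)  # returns 69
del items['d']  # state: {'a': 86, 'x': 69}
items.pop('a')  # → 86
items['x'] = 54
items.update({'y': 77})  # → {'x': 54, 'y': 77}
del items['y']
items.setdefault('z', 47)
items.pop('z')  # 47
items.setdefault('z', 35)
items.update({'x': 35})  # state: {'x': 35, 'z': 35}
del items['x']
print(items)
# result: {'z': 35}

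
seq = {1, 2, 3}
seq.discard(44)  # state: {1, 2, 3}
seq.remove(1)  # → {2, 3}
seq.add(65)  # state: {2, 3, 65}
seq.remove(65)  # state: {2, 3}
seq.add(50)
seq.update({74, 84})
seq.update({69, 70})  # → {2, 3, 50, 69, 70, 74, 84}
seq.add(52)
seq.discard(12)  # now {2, 3, 50, 52, 69, 70, 74, 84}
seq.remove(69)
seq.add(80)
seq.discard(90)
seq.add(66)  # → {2, 3, 50, 52, 66, 70, 74, 80, 84}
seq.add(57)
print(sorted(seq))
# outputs [2, 3, 50, 52, 57, 66, 70, 74, 80, 84]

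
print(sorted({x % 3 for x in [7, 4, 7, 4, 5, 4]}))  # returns [1, 2]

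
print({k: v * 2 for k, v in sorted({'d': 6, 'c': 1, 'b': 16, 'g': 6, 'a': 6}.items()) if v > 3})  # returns {'a': 12, 'b': 32, 'd': 12, 'g': 12}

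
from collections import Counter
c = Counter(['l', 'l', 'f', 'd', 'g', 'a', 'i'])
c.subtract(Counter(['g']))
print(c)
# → Counter({'l': 2, 'f': 1, 'd': 1, 'a': 1, 'i': 1, 'g': 0})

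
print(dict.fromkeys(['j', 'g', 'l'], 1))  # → {'j': 1, 'g': 1, 'l': 1}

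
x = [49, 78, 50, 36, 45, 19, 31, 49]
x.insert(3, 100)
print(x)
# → [49, 78, 50, 100, 36, 45, 19, 31, 49]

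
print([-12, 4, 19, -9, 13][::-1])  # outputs [13, -9, 19, 4, -12]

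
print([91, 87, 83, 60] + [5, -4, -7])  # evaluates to [91, 87, 83, 60, 5, -4, -7]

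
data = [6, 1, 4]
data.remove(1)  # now [6, 4]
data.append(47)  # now [6, 4, 47]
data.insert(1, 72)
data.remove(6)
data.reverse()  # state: [47, 4, 72]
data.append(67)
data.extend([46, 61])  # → [47, 4, 72, 67, 46, 61]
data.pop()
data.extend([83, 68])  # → [47, 4, 72, 67, 46, 83, 68]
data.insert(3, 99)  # [47, 4, 72, 99, 67, 46, 83, 68]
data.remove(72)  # [47, 4, 99, 67, 46, 83, 68]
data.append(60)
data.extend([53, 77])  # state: [47, 4, 99, 67, 46, 83, 68, 60, 53, 77]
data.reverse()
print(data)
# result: [77, 53, 60, 68, 83, 46, 67, 99, 4, 47]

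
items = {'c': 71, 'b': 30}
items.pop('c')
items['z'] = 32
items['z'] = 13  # {'b': 30, 'z': 13}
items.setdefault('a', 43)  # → 43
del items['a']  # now {'b': 30, 'z': 13}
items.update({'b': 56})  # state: {'b': 56, 'z': 13}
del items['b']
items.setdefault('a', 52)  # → 52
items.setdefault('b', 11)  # 11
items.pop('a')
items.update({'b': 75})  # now {'z': 13, 'b': 75}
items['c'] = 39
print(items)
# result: {'z': 13, 'b': 75, 'c': 39}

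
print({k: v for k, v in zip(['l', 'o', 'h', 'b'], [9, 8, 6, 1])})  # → {'l': 9, 'o': 8, 'h': 6, 'b': 1}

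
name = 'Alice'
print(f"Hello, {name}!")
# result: Hello, Alice!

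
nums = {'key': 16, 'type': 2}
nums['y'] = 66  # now {'key': 16, 'type': 2, 'y': 66}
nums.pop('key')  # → 16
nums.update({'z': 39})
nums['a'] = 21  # {'type': 2, 'y': 66, 'z': 39, 'a': 21}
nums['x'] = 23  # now {'type': 2, 'y': 66, 'z': 39, 'a': 21, 'x': 23}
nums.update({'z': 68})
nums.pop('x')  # 23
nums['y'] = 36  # {'type': 2, 'y': 36, 'z': 68, 'a': 21}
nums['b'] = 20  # {'type': 2, 'y': 36, 'z': 68, 'a': 21, 'b': 20}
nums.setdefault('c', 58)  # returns 58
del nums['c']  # {'type': 2, 'y': 36, 'z': 68, 'a': 21, 'b': 20}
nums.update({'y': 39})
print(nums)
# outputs {'type': 2, 'y': 39, 'z': 68, 'a': 21, 'b': 20}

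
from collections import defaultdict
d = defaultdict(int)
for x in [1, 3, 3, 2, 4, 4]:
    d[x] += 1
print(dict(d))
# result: {1: 1, 3: 2, 2: 1, 4: 2}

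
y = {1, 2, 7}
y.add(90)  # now {1, 2, 7, 90}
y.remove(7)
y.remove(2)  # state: {1, 90}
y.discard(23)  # {1, 90}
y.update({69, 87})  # {1, 69, 87, 90}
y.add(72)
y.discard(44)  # {1, 69, 72, 87, 90}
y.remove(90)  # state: {1, 69, 72, 87}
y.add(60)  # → {1, 60, 69, 72, 87}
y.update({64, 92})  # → {1, 60, 64, 69, 72, 87, 92}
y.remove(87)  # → {1, 60, 64, 69, 72, 92}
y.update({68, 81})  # {1, 60, 64, 68, 69, 72, 81, 92}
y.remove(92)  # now {1, 60, 64, 68, 69, 72, 81}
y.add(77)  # {1, 60, 64, 68, 69, 72, 77, 81}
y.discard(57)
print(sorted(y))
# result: [1, 60, 64, 68, 69, 72, 77, 81]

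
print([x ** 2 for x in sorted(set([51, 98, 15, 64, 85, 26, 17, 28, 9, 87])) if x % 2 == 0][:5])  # [676, 784, 4096, 9604]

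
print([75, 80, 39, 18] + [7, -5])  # [75, 80, 39, 18, 7, -5]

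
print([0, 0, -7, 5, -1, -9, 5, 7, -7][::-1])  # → [-7, 7, 5, -9, -1, 5, -7, 0, 0]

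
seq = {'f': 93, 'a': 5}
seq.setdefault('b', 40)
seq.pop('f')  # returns 93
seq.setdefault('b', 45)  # 40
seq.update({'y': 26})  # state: {'a': 5, 'b': 40, 'y': 26}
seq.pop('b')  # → 40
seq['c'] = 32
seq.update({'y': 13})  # {'a': 5, 'y': 13, 'c': 32}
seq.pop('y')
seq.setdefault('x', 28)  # 28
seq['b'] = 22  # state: {'a': 5, 'c': 32, 'x': 28, 'b': 22}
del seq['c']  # {'a': 5, 'x': 28, 'b': 22}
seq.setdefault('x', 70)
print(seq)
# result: {'a': 5, 'x': 28, 'b': 22}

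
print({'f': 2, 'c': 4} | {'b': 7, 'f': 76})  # {'f': 76, 'c': 4, 'b': 7}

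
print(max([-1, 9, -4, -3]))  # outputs 9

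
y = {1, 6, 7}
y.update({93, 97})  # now {1, 6, 7, 93, 97}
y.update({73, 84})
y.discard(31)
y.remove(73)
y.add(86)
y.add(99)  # {1, 6, 7, 84, 86, 93, 97, 99}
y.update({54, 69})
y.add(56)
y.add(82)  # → {1, 6, 7, 54, 56, 69, 82, 84, 86, 93, 97, 99}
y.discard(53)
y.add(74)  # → {1, 6, 7, 54, 56, 69, 74, 82, 84, 86, 93, 97, 99}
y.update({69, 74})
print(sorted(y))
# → [1, 6, 7, 54, 56, 69, 74, 82, 84, 86, 93, 97, 99]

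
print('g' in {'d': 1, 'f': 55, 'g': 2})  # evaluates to True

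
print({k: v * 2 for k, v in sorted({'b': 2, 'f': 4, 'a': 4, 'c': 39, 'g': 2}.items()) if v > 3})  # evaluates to {'a': 8, 'c': 78, 'f': 8}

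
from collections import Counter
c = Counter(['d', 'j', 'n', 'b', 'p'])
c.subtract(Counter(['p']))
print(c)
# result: Counter({'d': 1, 'j': 1, 'n': 1, 'b': 1, 'p': 0})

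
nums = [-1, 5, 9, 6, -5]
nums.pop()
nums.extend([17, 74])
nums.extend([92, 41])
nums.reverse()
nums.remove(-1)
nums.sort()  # [5, 6, 9, 17, 41, 74, 92]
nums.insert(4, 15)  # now [5, 6, 9, 17, 15, 41, 74, 92]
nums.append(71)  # [5, 6, 9, 17, 15, 41, 74, 92, 71]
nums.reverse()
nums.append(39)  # [71, 92, 74, 41, 15, 17, 9, 6, 5, 39]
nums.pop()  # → 39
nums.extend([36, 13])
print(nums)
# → [71, 92, 74, 41, 15, 17, 9, 6, 5, 36, 13]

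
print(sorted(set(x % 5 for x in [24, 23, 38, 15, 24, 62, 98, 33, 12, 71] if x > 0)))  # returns [0, 1, 2, 3, 4]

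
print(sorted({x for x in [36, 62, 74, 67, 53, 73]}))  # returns [36, 53, 62, 67, 73, 74]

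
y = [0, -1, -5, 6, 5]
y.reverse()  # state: [5, 6, -5, -1, 0]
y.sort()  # [-5, -1, 0, 5, 6]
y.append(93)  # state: [-5, -1, 0, 5, 6, 93]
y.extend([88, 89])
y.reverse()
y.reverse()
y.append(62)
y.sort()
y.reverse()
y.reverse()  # [-5, -1, 0, 5, 6, 62, 88, 89, 93]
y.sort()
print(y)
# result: [-5, -1, 0, 5, 6, 62, 88, 89, 93]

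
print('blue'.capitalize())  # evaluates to Blue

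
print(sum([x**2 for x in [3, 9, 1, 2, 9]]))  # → 176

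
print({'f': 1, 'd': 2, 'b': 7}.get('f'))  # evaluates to 1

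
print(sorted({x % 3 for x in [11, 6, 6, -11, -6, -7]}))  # [0, 1, 2]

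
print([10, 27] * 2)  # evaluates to [10, 27, 10, 27]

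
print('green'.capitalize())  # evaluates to Green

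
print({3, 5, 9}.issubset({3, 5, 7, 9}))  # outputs True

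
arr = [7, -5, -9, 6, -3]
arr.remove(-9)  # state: [7, -5, 6, -3]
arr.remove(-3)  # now [7, -5, 6]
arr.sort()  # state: [-5, 6, 7]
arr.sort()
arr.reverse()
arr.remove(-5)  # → [7, 6]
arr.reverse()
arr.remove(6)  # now [7]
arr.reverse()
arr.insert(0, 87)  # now [87, 7]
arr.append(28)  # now [87, 7, 28]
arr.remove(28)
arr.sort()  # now [7, 87]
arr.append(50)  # [7, 87, 50]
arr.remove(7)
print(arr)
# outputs [87, 50]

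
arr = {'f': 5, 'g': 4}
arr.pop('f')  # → 5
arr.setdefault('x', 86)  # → 86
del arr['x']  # {'g': 4}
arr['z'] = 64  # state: {'g': 4, 'z': 64}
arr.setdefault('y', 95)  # 95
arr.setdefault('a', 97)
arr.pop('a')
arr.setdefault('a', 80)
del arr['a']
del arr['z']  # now {'g': 4, 'y': 95}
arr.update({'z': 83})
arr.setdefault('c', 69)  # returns 69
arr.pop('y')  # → 95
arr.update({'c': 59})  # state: {'g': 4, 'z': 83, 'c': 59}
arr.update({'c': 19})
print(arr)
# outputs {'g': 4, 'z': 83, 'c': 19}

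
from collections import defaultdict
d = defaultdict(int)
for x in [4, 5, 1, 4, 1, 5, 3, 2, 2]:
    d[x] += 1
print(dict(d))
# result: {4: 2, 5: 2, 1: 2, 3: 1, 2: 2}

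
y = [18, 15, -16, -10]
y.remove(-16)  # [18, 15, -10]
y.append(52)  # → [18, 15, -10, 52]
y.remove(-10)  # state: [18, 15, 52]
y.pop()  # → 52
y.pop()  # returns 15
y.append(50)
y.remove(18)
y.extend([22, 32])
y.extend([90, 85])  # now [50, 22, 32, 90, 85]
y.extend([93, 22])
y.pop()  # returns 22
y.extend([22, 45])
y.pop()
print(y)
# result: [50, 22, 32, 90, 85, 93, 22]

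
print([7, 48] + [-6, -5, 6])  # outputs [7, 48, -6, -5, 6]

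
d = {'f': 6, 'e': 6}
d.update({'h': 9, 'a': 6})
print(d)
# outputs {'f': 6, 'e': 6, 'h': 9, 'a': 6}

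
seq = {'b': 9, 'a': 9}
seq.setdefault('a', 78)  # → 9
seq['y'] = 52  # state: {'b': 9, 'a': 9, 'y': 52}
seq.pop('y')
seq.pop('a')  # 9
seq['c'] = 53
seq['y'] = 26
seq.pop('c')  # 53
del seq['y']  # {'b': 9}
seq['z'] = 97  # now {'b': 9, 'z': 97}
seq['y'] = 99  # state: {'b': 9, 'z': 97, 'y': 99}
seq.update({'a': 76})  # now {'b': 9, 'z': 97, 'y': 99, 'a': 76}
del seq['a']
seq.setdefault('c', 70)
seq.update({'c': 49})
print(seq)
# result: {'b': 9, 'z': 97, 'y': 99, 'c': 49}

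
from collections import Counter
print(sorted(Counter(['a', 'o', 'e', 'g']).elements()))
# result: ['a', 'e', 'g', 'o']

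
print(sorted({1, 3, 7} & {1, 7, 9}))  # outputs [1, 7]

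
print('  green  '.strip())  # green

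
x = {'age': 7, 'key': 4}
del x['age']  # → {'key': 4}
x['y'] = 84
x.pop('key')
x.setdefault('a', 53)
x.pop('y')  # 84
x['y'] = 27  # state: {'a': 53, 'y': 27}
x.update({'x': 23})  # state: {'a': 53, 'y': 27, 'x': 23}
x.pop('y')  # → 27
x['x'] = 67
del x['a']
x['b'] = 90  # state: {'x': 67, 'b': 90}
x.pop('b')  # 90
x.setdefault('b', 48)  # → 48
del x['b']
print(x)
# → {'x': 67}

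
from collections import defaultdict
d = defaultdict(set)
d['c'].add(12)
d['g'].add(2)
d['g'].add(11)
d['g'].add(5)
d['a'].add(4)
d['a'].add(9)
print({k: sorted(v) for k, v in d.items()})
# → {'c': [12], 'g': [2, 5, 11], 'a': [4, 9]}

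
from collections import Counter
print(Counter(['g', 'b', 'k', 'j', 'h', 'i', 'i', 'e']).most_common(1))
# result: [('i', 2)]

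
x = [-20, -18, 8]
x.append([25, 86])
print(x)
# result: [-20, -18, 8, [25, 86]]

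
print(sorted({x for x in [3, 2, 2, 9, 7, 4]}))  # [2, 3, 4, 7, 9]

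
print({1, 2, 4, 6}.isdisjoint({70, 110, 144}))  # True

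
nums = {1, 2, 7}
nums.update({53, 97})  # {1, 2, 7, 53, 97}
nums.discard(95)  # {1, 2, 7, 53, 97}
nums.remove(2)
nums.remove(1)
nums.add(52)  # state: {7, 52, 53, 97}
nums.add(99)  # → {7, 52, 53, 97, 99}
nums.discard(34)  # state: {7, 52, 53, 97, 99}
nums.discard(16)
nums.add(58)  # {7, 52, 53, 58, 97, 99}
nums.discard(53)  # {7, 52, 58, 97, 99}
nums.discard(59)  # {7, 52, 58, 97, 99}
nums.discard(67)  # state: {7, 52, 58, 97, 99}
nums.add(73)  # {7, 52, 58, 73, 97, 99}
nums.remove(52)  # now {7, 58, 73, 97, 99}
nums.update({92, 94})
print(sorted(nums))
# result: [7, 58, 73, 92, 94, 97, 99]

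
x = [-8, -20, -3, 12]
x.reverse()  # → [12, -3, -20, -8]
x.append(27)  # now [12, -3, -20, -8, 27]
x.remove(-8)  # [12, -3, -20, 27]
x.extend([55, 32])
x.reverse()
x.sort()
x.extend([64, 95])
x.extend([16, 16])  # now [-20, -3, 12, 27, 32, 55, 64, 95, 16, 16]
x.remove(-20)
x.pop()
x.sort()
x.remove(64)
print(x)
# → [-3, 12, 16, 27, 32, 55, 95]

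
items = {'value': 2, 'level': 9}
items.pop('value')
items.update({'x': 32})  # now {'level': 9, 'x': 32}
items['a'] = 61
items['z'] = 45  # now {'level': 9, 'x': 32, 'a': 61, 'z': 45}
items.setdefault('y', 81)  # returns 81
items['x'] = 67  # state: {'level': 9, 'x': 67, 'a': 61, 'z': 45, 'y': 81}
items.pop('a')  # 61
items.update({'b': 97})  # {'level': 9, 'x': 67, 'z': 45, 'y': 81, 'b': 97}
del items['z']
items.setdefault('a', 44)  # 44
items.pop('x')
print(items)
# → {'level': 9, 'y': 81, 'b': 97, 'a': 44}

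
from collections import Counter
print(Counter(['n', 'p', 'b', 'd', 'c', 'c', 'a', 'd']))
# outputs Counter({'d': 2, 'c': 2, 'n': 1, 'p': 1, 'b': 1, 'a': 1})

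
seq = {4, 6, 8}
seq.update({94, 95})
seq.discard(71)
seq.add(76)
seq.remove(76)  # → {4, 6, 8, 94, 95}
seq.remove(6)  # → {4, 8, 94, 95}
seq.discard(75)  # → {4, 8, 94, 95}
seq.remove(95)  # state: {4, 8, 94}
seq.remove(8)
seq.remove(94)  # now {4}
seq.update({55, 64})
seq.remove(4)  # {55, 64}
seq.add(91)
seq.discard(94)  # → {55, 64, 91}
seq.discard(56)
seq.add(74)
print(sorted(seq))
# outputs [55, 64, 74, 91]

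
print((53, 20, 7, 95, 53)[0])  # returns 53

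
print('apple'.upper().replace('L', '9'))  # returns APP9E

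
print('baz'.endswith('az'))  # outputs True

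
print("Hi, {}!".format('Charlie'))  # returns Hi, Charlie!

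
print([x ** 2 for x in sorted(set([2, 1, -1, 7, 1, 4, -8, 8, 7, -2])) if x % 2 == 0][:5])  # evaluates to [64, 4, 4, 16, 64]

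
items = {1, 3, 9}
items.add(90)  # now {1, 3, 9, 90}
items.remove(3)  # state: {1, 9, 90}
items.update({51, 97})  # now {1, 9, 51, 90, 97}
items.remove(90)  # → {1, 9, 51, 97}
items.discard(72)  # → {1, 9, 51, 97}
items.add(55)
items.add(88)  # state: {1, 9, 51, 55, 88, 97}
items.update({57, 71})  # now {1, 9, 51, 55, 57, 71, 88, 97}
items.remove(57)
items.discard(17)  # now {1, 9, 51, 55, 71, 88, 97}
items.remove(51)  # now {1, 9, 55, 71, 88, 97}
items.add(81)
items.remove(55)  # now {1, 9, 71, 81, 88, 97}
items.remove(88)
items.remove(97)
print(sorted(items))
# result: [1, 9, 71, 81]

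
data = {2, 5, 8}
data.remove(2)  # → {5, 8}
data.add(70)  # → {5, 8, 70}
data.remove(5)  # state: {8, 70}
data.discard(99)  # {8, 70}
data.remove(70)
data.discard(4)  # {8}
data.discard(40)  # {8}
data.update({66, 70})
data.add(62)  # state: {8, 62, 66, 70}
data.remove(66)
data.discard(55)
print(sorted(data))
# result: [8, 62, 70]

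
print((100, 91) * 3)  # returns (100, 91, 100, 91, 100, 91)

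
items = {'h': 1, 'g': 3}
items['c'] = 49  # {'h': 1, 'g': 3, 'c': 49}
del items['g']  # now {'h': 1, 'c': 49}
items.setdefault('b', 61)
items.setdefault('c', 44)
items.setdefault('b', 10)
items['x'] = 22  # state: {'h': 1, 'c': 49, 'b': 61, 'x': 22}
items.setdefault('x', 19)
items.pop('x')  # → 22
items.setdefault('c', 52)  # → 49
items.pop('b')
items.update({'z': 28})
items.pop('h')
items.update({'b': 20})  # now {'c': 49, 'z': 28, 'b': 20}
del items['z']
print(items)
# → {'c': 49, 'b': 20}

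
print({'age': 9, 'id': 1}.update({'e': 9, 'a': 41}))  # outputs None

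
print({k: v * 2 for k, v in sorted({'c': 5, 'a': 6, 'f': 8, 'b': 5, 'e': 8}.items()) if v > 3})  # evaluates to {'a': 12, 'b': 10, 'c': 10, 'e': 16, 'f': 16}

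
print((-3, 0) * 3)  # (-3, 0, -3, 0, -3, 0)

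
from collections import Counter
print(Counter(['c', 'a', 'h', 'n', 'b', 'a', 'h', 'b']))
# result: Counter({'a': 2, 'h': 2, 'b': 2, 'c': 1, 'n': 1})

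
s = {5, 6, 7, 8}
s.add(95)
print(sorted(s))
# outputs [5, 6, 7, 8, 95]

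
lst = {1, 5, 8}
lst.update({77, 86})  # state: {1, 5, 8, 77, 86}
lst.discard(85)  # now {1, 5, 8, 77, 86}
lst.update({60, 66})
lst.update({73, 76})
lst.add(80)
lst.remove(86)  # {1, 5, 8, 60, 66, 73, 76, 77, 80}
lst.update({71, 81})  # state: {1, 5, 8, 60, 66, 71, 73, 76, 77, 80, 81}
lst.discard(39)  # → {1, 5, 8, 60, 66, 71, 73, 76, 77, 80, 81}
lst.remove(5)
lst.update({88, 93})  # {1, 8, 60, 66, 71, 73, 76, 77, 80, 81, 88, 93}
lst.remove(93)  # {1, 8, 60, 66, 71, 73, 76, 77, 80, 81, 88}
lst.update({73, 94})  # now {1, 8, 60, 66, 71, 73, 76, 77, 80, 81, 88, 94}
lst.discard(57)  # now {1, 8, 60, 66, 71, 73, 76, 77, 80, 81, 88, 94}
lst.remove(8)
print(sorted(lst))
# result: [1, 60, 66, 71, 73, 76, 77, 80, 81, 88, 94]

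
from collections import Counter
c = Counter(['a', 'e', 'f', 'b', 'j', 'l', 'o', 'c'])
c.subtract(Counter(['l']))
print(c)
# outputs Counter({'a': 1, 'e': 1, 'f': 1, 'b': 1, 'j': 1, 'o': 1, 'c': 1, 'l': 0})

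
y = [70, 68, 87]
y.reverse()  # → [87, 68, 70]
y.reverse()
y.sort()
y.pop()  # 87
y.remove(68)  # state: [70]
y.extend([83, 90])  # [70, 83, 90]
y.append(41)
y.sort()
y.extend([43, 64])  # [41, 70, 83, 90, 43, 64]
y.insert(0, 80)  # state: [80, 41, 70, 83, 90, 43, 64]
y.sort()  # [41, 43, 64, 70, 80, 83, 90]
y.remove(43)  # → [41, 64, 70, 80, 83, 90]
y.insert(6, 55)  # [41, 64, 70, 80, 83, 90, 55]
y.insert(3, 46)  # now [41, 64, 70, 46, 80, 83, 90, 55]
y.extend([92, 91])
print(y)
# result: [41, 64, 70, 46, 80, 83, 90, 55, 92, 91]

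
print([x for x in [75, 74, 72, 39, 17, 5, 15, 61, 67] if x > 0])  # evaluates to [75, 74, 72, 39, 17, 5, 15, 61, 67]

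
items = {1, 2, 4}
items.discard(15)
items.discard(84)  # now {1, 2, 4}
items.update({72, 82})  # {1, 2, 4, 72, 82}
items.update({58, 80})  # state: {1, 2, 4, 58, 72, 80, 82}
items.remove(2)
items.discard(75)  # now {1, 4, 58, 72, 80, 82}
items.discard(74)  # {1, 4, 58, 72, 80, 82}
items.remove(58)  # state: {1, 4, 72, 80, 82}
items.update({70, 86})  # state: {1, 4, 70, 72, 80, 82, 86}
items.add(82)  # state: {1, 4, 70, 72, 80, 82, 86}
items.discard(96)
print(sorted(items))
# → [1, 4, 70, 72, 80, 82, 86]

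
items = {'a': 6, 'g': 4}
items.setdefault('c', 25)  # 25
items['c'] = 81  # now {'a': 6, 'g': 4, 'c': 81}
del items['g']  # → {'a': 6, 'c': 81}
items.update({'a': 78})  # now {'a': 78, 'c': 81}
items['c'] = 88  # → {'a': 78, 'c': 88}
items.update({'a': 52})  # {'a': 52, 'c': 88}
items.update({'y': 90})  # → {'a': 52, 'c': 88, 'y': 90}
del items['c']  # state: {'a': 52, 'y': 90}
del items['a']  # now {'y': 90}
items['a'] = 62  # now {'y': 90, 'a': 62}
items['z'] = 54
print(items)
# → {'y': 90, 'a': 62, 'z': 54}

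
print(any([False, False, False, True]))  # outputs True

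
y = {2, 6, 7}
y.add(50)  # {2, 6, 7, 50}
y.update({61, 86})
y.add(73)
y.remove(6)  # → {2, 7, 50, 61, 73, 86}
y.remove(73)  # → {2, 7, 50, 61, 86}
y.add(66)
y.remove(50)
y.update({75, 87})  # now {2, 7, 61, 66, 75, 86, 87}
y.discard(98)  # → {2, 7, 61, 66, 75, 86, 87}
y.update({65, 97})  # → {2, 7, 61, 65, 66, 75, 86, 87, 97}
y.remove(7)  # {2, 61, 65, 66, 75, 86, 87, 97}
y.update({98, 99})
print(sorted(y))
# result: [2, 61, 65, 66, 75, 86, 87, 97, 98, 99]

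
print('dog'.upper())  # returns DOG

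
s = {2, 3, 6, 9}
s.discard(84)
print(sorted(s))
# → [2, 3, 6, 9]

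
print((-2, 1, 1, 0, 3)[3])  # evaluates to 0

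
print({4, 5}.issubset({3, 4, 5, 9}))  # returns True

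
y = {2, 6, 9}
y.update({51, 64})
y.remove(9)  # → {2, 6, 51, 64}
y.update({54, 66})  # {2, 6, 51, 54, 64, 66}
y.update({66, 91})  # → {2, 6, 51, 54, 64, 66, 91}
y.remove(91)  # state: {2, 6, 51, 54, 64, 66}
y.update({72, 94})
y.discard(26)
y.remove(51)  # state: {2, 6, 54, 64, 66, 72, 94}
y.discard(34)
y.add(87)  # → {2, 6, 54, 64, 66, 72, 87, 94}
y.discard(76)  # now {2, 6, 54, 64, 66, 72, 87, 94}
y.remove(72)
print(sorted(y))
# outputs [2, 6, 54, 64, 66, 87, 94]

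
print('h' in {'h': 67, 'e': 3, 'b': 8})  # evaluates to True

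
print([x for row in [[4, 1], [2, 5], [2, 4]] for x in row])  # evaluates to [4, 1, 2, 5, 2, 4]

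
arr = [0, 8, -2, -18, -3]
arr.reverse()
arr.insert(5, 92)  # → [-3, -18, -2, 8, 0, 92]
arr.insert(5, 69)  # [-3, -18, -2, 8, 0, 69, 92]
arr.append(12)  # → [-3, -18, -2, 8, 0, 69, 92, 12]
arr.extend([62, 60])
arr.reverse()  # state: [60, 62, 12, 92, 69, 0, 8, -2, -18, -3]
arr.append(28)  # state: [60, 62, 12, 92, 69, 0, 8, -2, -18, -3, 28]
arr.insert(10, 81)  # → [60, 62, 12, 92, 69, 0, 8, -2, -18, -3, 81, 28]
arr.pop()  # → 28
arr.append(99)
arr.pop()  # 99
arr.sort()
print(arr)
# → [-18, -3, -2, 0, 8, 12, 60, 62, 69, 81, 92]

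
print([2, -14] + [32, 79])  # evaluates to [2, -14, 32, 79]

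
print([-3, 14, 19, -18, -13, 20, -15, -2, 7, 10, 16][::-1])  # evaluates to [16, 10, 7, -2, -15, 20, -13, -18, 19, 14, -3]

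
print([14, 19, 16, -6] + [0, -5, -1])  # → [14, 19, 16, -6, 0, -5, -1]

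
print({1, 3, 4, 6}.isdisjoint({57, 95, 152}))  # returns True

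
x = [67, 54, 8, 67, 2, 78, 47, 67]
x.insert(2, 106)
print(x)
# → [67, 54, 106, 8, 67, 2, 78, 47, 67]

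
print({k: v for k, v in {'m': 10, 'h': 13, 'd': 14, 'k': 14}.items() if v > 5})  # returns {'m': 10, 'h': 13, 'd': 14, 'k': 14}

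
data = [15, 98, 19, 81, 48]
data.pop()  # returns 48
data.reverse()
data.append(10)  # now [81, 19, 98, 15, 10]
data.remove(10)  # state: [81, 19, 98, 15]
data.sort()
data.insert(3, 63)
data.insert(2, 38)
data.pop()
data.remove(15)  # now [19, 38, 81, 63]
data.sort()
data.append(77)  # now [19, 38, 63, 81, 77]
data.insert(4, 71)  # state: [19, 38, 63, 81, 71, 77]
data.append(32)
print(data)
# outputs [19, 38, 63, 81, 71, 77, 32]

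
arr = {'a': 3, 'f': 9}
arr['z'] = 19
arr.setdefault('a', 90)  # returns 3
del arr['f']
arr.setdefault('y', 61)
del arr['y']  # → {'a': 3, 'z': 19}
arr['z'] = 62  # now {'a': 3, 'z': 62}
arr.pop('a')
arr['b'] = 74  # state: {'z': 62, 'b': 74}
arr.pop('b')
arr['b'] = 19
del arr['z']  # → {'b': 19}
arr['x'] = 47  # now {'b': 19, 'x': 47}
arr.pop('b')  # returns 19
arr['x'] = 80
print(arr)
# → {'x': 80}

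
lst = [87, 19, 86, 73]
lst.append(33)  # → [87, 19, 86, 73, 33]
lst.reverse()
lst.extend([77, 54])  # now [33, 73, 86, 19, 87, 77, 54]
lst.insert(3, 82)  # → [33, 73, 86, 82, 19, 87, 77, 54]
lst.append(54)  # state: [33, 73, 86, 82, 19, 87, 77, 54, 54]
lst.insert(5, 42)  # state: [33, 73, 86, 82, 19, 42, 87, 77, 54, 54]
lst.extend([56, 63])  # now [33, 73, 86, 82, 19, 42, 87, 77, 54, 54, 56, 63]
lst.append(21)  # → [33, 73, 86, 82, 19, 42, 87, 77, 54, 54, 56, 63, 21]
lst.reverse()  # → [21, 63, 56, 54, 54, 77, 87, 42, 19, 82, 86, 73, 33]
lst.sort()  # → [19, 21, 33, 42, 54, 54, 56, 63, 73, 77, 82, 86, 87]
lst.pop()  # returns 87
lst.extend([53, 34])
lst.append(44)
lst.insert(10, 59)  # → [19, 21, 33, 42, 54, 54, 56, 63, 73, 77, 59, 82, 86, 53, 34, 44]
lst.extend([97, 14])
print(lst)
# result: [19, 21, 33, 42, 54, 54, 56, 63, 73, 77, 59, 82, 86, 53, 34, 44, 97, 14]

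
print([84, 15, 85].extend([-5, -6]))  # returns None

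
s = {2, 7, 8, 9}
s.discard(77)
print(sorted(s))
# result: [2, 7, 8, 9]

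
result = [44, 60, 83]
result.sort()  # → [44, 60, 83]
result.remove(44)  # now [60, 83]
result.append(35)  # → [60, 83, 35]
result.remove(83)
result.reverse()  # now [35, 60]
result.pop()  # 60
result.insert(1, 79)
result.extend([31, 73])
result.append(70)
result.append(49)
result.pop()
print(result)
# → [35, 79, 31, 73, 70]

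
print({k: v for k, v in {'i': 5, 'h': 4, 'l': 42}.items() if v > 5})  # {'l': 42}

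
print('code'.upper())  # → CODE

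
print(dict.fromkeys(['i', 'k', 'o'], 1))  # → {'i': 1, 'k': 1, 'o': 1}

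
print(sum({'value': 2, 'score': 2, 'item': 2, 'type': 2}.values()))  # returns 8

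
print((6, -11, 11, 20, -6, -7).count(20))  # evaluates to 1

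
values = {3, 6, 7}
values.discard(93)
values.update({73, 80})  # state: {3, 6, 7, 73, 80}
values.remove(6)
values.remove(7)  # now {3, 73, 80}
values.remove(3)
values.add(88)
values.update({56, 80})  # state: {56, 73, 80, 88}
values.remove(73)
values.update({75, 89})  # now {56, 75, 80, 88, 89}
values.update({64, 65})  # {56, 64, 65, 75, 80, 88, 89}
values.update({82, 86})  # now {56, 64, 65, 75, 80, 82, 86, 88, 89}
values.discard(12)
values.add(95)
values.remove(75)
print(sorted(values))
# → [56, 64, 65, 80, 82, 86, 88, 89, 95]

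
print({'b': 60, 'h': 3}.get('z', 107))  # 107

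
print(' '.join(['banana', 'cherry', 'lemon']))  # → banana cherry lemon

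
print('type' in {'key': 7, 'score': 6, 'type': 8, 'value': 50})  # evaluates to True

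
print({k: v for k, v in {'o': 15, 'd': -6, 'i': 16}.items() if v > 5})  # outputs {'o': 15, 'i': 16}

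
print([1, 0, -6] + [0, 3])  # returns [1, 0, -6, 0, 3]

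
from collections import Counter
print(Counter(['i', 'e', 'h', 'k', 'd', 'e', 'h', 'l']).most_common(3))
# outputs [('e', 2), ('h', 2), ('i', 1)]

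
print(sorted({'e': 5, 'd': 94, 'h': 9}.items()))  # [('d', 94), ('e', 5), ('h', 9)]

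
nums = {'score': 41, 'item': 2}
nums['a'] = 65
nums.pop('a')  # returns 65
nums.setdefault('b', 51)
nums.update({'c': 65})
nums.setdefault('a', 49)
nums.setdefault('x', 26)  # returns 26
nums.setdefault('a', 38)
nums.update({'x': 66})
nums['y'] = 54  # {'score': 41, 'item': 2, 'b': 51, 'c': 65, 'a': 49, 'x': 66, 'y': 54}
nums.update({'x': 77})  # {'score': 41, 'item': 2, 'b': 51, 'c': 65, 'a': 49, 'x': 77, 'y': 54}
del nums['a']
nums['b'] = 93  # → {'score': 41, 'item': 2, 'b': 93, 'c': 65, 'x': 77, 'y': 54}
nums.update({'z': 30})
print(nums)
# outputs {'score': 41, 'item': 2, 'b': 93, 'c': 65, 'x': 77, 'y': 54, 'z': 30}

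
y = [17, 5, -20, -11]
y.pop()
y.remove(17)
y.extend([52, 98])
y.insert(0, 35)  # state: [35, 5, -20, 52, 98]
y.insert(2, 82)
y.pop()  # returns 98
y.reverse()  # [52, -20, 82, 5, 35]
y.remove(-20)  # [52, 82, 5, 35]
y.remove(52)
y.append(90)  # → [82, 5, 35, 90]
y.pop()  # 90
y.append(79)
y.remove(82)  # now [5, 35, 79]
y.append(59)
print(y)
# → [5, 35, 79, 59]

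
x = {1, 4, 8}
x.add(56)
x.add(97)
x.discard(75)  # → {1, 4, 8, 56, 97}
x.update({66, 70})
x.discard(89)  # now {1, 4, 8, 56, 66, 70, 97}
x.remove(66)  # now {1, 4, 8, 56, 70, 97}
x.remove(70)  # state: {1, 4, 8, 56, 97}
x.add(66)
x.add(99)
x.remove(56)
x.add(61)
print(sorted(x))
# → [1, 4, 8, 61, 66, 97, 99]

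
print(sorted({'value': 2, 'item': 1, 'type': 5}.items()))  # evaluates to [('item', 1), ('type', 5), ('value', 2)]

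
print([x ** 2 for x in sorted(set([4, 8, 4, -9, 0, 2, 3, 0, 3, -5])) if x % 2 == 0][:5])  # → [0, 4, 16, 64]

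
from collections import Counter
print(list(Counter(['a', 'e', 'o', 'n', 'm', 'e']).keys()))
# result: ['a', 'e', 'o', 'n', 'm']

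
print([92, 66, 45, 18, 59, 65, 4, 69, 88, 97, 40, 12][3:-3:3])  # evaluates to [18, 4]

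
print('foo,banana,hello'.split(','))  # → ['foo', 'banana', 'hello']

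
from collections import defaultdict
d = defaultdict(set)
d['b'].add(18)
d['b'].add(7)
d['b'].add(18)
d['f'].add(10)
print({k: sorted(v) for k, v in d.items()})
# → {'b': [7, 18], 'f': [10]}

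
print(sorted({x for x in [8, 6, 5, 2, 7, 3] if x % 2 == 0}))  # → [2, 6, 8]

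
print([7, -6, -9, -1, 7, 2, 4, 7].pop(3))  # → -1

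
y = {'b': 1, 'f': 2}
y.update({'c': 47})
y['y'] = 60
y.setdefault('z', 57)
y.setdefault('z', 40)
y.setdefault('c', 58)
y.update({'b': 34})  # {'b': 34, 'f': 2, 'c': 47, 'y': 60, 'z': 57}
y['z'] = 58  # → {'b': 34, 'f': 2, 'c': 47, 'y': 60, 'z': 58}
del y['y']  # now {'b': 34, 'f': 2, 'c': 47, 'z': 58}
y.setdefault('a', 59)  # 59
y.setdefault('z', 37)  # 58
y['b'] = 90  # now {'b': 90, 'f': 2, 'c': 47, 'z': 58, 'a': 59}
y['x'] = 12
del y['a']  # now {'b': 90, 'f': 2, 'c': 47, 'z': 58, 'x': 12}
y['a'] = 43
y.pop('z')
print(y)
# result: {'b': 90, 'f': 2, 'c': 47, 'x': 12, 'a': 43}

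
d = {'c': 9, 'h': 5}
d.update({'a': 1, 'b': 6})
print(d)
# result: {'c': 9, 'h': 5, 'a': 1, 'b': 6}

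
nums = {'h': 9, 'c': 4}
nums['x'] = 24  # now {'h': 9, 'c': 4, 'x': 24}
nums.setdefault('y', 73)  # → 73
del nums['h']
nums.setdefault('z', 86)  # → 86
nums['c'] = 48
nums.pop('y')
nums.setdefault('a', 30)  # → 30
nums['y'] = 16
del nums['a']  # {'c': 48, 'x': 24, 'z': 86, 'y': 16}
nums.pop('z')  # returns 86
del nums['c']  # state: {'x': 24, 'y': 16}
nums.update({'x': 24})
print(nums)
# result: {'x': 24, 'y': 16}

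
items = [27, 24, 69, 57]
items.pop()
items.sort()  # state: [24, 27, 69]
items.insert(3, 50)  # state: [24, 27, 69, 50]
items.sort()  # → [24, 27, 50, 69]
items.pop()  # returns 69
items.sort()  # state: [24, 27, 50]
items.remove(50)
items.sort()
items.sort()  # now [24, 27]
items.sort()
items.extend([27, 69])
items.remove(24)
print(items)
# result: [27, 27, 69]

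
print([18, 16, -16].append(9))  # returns None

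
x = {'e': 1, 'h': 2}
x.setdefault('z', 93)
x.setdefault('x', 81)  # 81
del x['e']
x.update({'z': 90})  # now {'h': 2, 'z': 90, 'x': 81}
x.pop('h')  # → 2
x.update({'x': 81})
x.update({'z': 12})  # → {'z': 12, 'x': 81}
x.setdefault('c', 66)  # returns 66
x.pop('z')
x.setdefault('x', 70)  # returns 81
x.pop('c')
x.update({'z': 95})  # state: {'x': 81, 'z': 95}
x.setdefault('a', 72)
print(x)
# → {'x': 81, 'z': 95, 'a': 72}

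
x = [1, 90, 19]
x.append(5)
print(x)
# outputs [1, 90, 19, 5]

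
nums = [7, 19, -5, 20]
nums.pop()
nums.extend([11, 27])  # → [7, 19, -5, 11, 27]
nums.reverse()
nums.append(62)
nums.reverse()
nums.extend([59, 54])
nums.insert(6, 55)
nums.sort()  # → [-5, 7, 11, 19, 27, 54, 55, 59, 62]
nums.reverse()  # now [62, 59, 55, 54, 27, 19, 11, 7, -5]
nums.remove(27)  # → [62, 59, 55, 54, 19, 11, 7, -5]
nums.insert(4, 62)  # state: [62, 59, 55, 54, 62, 19, 11, 7, -5]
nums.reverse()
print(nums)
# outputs [-5, 7, 11, 19, 62, 54, 55, 59, 62]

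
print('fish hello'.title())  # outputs Fish Hello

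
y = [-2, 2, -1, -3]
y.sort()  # [-3, -2, -1, 2]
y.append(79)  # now [-3, -2, -1, 2, 79]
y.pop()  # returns 79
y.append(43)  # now [-3, -2, -1, 2, 43]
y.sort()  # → [-3, -2, -1, 2, 43]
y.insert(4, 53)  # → [-3, -2, -1, 2, 53, 43]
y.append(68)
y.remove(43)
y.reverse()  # [68, 53, 2, -1, -2, -3]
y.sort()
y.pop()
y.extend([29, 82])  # [-3, -2, -1, 2, 53, 29, 82]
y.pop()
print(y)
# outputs [-3, -2, -1, 2, 53, 29]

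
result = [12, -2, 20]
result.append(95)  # [12, -2, 20, 95]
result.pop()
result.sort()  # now [-2, 12, 20]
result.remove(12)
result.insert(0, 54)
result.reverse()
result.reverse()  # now [54, -2, 20]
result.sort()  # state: [-2, 20, 54]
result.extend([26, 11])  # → [-2, 20, 54, 26, 11]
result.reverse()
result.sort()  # [-2, 11, 20, 26, 54]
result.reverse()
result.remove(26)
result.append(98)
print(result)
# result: [54, 20, 11, -2, 98]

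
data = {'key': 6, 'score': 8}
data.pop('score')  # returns 8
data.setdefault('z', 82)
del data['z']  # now {'key': 6}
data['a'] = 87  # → {'key': 6, 'a': 87}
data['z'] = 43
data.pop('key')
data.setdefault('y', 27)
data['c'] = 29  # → {'a': 87, 'z': 43, 'y': 27, 'c': 29}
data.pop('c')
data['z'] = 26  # {'a': 87, 'z': 26, 'y': 27}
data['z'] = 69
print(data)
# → {'a': 87, 'z': 69, 'y': 27}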